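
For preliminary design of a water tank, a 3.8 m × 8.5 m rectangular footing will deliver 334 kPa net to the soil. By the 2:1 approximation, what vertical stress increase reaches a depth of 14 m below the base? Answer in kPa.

Δσ_z ≈ 26.9 kPa

By the 2:1 method the load spreads at 1 horizontal : 2 vertical, so at depth z the loaded area has grown by z in each plan dimension:
Δσ = qBL/((B+z)(L+z)) = 334×3.8×8.5/((3.8+14)(8.5+14)) = 26.937 kPa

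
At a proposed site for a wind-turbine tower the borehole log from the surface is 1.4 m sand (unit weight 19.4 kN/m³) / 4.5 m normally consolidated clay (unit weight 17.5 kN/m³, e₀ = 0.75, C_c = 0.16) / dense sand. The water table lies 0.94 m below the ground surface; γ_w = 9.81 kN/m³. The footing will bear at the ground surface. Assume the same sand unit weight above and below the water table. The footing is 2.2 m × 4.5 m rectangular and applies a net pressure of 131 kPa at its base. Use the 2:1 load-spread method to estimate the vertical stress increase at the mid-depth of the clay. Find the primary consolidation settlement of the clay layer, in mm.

Mid-depth of clay below the ground surface: z = 1.4 + 4.5/2 = 3.65 m.
Total vertical stress at mid-clay: σ_v = 19.4×1.4 + 17.5×2.25 = 66.535 kPa.
Pore pressure: u = 9.81×(3.65 − 0.94) = 26.585 kPa.
Initial effective stress: σ'_0 = σ_v − u = 66.535 − 26.585 = 39.95 kPa.
Stress increase at mid-clay by the 2:1 spreading method:
Δσ = qBL/((B+z)(L+z)) = 131×2.2×4.5/((2.2+3.65)(4.5+3.65)) = 27.202 kPa
Final effective stress: σ'_f = σ'_0 + Δσ = 39.95 + 27.202 = 67.152 kPa.
Normally consolidated clay, so the full stress increment lies on the virgin compression line:
S_c = C_c·H/(1+e₀)·log₁₀(σ'_f/σ'_0) = 0.16×4.5/(1+0.75)×log₁₀(67.152/39.95)
    = 0.41143 × 0.22554 = 0.09279 m

S_c ≈ 92.8 mm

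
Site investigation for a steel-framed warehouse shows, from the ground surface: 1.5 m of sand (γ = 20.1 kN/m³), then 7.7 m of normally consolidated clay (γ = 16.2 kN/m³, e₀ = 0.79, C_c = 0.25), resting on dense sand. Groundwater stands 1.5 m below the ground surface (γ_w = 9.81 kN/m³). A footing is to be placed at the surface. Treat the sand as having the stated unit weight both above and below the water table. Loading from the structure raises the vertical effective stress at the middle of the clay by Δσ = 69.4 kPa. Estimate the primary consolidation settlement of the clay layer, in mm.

S_c ≈ 382 mm

Mid-depth of clay below the ground surface: z = 1.5 + 7.7/2 = 5.35 m.
Total vertical stress at mid-clay: σ_v = 20.1×1.5 + 16.2×3.85 = 92.52 kPa.
Pore pressure: u = 9.81×(5.35 − 1.5) = 37.769 kPa.
Initial effective stress: σ'_0 = σ_v − u = 92.52 − 37.769 = 54.751 kPa.
Final effective stress: σ'_f = σ'_0 + Δσ = 54.751 + 69.4 = 124.15 kPa.
Normally consolidated clay, so the full stress increment lies on the virgin compression line:
S_c = C_c·H/(1+e₀)·log₁₀(σ'_f/σ'_0) = 0.25×7.7/(1+0.79)×log₁₀(124.15/54.751)
    = 1.0754 × 0.35555 = 0.3824 m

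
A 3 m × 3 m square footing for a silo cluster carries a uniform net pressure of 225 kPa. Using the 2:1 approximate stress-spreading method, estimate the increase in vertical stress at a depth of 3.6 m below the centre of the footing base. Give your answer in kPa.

By the 2:1 method the load spreads at 1 horizontal : 2 vertical, so at depth z the loaded area has grown by z in each plan dimension:
Δσ = qBL/((B+z)(L+z)) = 225×3×3/((3+3.6)(3+3.6)) = 46.488 kPa

Δσ_z ≈ 46.5 kPa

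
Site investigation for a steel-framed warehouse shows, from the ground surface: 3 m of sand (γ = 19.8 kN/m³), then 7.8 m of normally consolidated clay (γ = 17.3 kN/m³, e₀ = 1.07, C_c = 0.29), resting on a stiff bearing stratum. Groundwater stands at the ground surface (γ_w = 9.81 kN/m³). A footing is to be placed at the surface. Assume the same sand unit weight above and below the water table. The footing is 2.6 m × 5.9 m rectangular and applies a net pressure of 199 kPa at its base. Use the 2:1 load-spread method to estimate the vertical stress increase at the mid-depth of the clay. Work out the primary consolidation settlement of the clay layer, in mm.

Mid-depth of clay below the ground surface: z = 3 + 7.8/2 = 6.9 m.
Total vertical stress at mid-clay: σ_v = 19.8×3 + 17.3×3.9 = 126.87 kPa.
Pore pressure: u = 9.81×(6.9 − 0) = 67.689 kPa.
Initial effective stress: σ'_0 = σ_v − u = 126.87 − 67.689 = 59.181 kPa.
Stress increase at mid-clay by the 2:1 spreading method:
Δσ = qBL/((B+z)(L+z)) = 199×2.6×5.9/((2.6+6.9)(5.9+6.9)) = 25.104 kPa
Final effective stress: σ'_f = σ'_0 + Δσ = 59.181 + 25.104 = 84.285 kPa.
Normally consolidated clay, so the full stress increment lies on the virgin compression line:
S_c = C_c·H/(1+e₀)·log₁₀(σ'_f/σ'_0) = 0.29×7.8/(1+1.07)×log₁₀(84.285/59.181)
    = 1.0928 × 0.15357 = 0.1678 m

S_c ≈ 168 mm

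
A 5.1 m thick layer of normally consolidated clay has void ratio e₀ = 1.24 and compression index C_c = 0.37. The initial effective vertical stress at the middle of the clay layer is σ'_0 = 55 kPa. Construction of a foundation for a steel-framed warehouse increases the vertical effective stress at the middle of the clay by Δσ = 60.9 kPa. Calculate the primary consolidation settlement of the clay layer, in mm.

S_c ≈ 273 mm

Final effective stress: σ'_f = σ'_0 + Δσ = 55 + 60.9 = 115.9 kPa.
Normally consolidated clay, so the full stress increment lies on the virgin compression line:
S_c = C_c·H/(1+e₀)·log₁₀(σ'_f/σ'_0) = 0.37×5.1/(1+1.24)×log₁₀(115.9/55)
    = 0.84241 × 0.32372 = 0.2727 m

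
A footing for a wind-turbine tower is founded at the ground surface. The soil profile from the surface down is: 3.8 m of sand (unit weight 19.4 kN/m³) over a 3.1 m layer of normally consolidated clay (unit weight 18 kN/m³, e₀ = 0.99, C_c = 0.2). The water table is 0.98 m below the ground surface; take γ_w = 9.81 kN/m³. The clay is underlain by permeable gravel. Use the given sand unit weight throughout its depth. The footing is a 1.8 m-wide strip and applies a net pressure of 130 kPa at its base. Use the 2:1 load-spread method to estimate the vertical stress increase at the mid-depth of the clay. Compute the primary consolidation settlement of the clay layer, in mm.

S_c ≈ 59.9 mm

Mid-depth of clay below the ground surface: z = 3.8 + 3.1/2 = 5.35 m.
Total vertical stress at mid-clay: σ_v = 19.4×3.8 + 18×1.55 = 101.62 kPa.
Pore pressure: u = 9.81×(5.35 − 0.98) = 42.87 kPa.
Initial effective stress: σ'_0 = σ_v − u = 101.62 − 42.87 = 58.75 kPa.
Stress increase at mid-clay by the 2:1 spreading method:
Δσ = qB/(B+z) = 130×1.8/(1.8+5.35) = 32.727 kPa
Final effective stress: σ'_f = σ'_0 + Δσ = 58.75 + 32.727 = 91.477 kPa.
Normally consolidated clay, so the full stress increment lies on the virgin compression line:
S_c = C_c·H/(1+e₀)·log₁₀(σ'_f/σ'_0) = 0.2×3.1/(1+0.99)×log₁₀(91.477/58.75)
    = 0.31156 × 0.1923 = 0.05991 m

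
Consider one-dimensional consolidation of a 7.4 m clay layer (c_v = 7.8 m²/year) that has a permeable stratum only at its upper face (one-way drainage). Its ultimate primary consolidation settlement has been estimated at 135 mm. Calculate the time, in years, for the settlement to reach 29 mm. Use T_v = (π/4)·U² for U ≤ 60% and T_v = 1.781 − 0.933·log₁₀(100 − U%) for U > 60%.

t ≈ 0.254 years

Drainage path length: H_d = H = 7.4 m (single drainage).
U = S(t)/S_ult = 29/135 = 0.2148.
U ≤ 60%: T_v = (π/4)·U² = (π/4)×0.21481² = 0.036243.
t = T_v·H_d²/c_v = 0.036243×7.4²/7.8 = 0.2544 years.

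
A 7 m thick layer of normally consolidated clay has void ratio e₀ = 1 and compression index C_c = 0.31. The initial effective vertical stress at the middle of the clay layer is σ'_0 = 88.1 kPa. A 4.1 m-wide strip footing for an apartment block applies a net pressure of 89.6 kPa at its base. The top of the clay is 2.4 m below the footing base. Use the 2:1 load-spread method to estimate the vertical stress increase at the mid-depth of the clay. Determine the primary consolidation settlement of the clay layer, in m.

S_c ≈ 0.164 m

Mid-depth of clay below the footing base: z = 2.4 + 7/2 = 5.9 m.
Stress increase at mid-clay by the 2:1 spreading method:
Δσ = qB/(B+z) = 89.6×4.1/(4.1+5.9) = 36.736 kPa
Final effective stress: σ'_f = σ'_0 + Δσ = 88.1 + 36.736 = 124.84 kPa.
Normally consolidated clay, so the full stress increment lies on the virgin compression line:
S_c = C_c·H/(1+e₀)·log₁₀(σ'_f/σ'_0) = 0.31×7/(1+1)×log₁₀(124.84/88.1)
    = 1.085 × 0.15138 = 0.1642 m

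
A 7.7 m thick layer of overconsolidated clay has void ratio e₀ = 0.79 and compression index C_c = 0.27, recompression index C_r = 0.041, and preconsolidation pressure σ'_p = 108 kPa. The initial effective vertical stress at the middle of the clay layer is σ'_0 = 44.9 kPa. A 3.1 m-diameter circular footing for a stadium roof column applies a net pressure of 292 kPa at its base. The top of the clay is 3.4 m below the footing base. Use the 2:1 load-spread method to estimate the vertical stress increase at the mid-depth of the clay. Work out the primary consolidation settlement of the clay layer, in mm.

Mid-depth of clay below the footing base: z = 3.4 + 7.7/2 = 7.25 m.
Stress increase at mid-clay by the 2:1 spreading method:
Δσ ≈ qD²/(D+z)² = 292×3.1²/(3.1+7.25)² = 26.195 kPa
Final effective stress: σ'_f = 44.9 + 26.195 = 71.095 kPa.
σ'_f = 71.095 ≤ σ'_p = 108 kPa, so the clay remains overconsolidated and only the recompression index applies:
S_c = C_r·H/(1+e₀)·log₁₀(σ'_f/σ'_0) = 0.041×7.7/1.79×log₁₀(71.095/44.9)
    = 0.17637 × 0.19959 = 0.0352 m

S_c ≈ 35.2 mm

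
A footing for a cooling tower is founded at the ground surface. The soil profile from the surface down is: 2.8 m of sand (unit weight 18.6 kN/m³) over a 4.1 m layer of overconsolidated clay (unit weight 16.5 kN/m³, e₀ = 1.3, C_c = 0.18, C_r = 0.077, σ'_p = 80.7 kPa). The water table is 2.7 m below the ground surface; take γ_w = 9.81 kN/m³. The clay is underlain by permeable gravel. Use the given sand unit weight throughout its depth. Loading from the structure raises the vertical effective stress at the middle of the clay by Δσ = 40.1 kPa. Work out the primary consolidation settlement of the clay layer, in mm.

S_c ≈ 49.6 mm

Mid-depth of clay below the ground surface: z = 2.8 + 4.1/2 = 4.85 m.
Total vertical stress at mid-clay: σ_v = 18.6×2.8 + 16.5×2.05 = 85.905 kPa.
Pore pressure: u = 9.81×(4.85 − 2.7) = 21.091 kPa.
Initial effective stress: σ'_0 = σ_v − u = 85.905 − 21.091 = 64.814 kPa.
Final effective stress: σ'_f = 64.814 + 40.1 = 104.91 kPa.
σ'_f = 104.91 > σ'_p = 80.7 kPa, so the stress path crosses the preconsolidation pressure — recompression up to σ'_p, then virgin compression beyond:
S_c = H/(1+e₀)·[C_r·log₁₀(σ'_p/σ'_0) + C_c·log₁₀(σ'_f/σ'_p)]
    = 4.1/2.3 × [0.077×log₁₀(80.7/64.814) + 0.18×log₁₀(104.91/80.7)]
    = 1.7826 × [0.0073308 + 0.02051] = 0.04963 m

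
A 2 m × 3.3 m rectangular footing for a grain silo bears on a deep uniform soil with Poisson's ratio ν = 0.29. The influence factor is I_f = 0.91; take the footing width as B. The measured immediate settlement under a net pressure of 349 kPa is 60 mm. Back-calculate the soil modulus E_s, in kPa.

E_s ≈ 9700 kPa

S_e = q·B·(1−ν²)/E_s · I_f  ⇒  E_s = q·B·(1−ν²)·I_f / S_e.
E_s = 349 × 2 × 0.9159 × 0.91 / 0.06 = 9696 kPa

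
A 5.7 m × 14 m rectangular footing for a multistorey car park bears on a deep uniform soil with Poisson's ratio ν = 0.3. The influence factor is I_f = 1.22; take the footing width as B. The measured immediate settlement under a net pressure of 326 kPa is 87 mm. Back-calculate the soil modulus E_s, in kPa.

S_e = q·B·(1−ν²)/E_s · I_f  ⇒  E_s = q·B·(1−ν²)·I_f / S_e.
E_s = 326 × 5.7 × 0.91 × 1.22 / 0.087 = 23710 kPa

E_s ≈ 23700 kPa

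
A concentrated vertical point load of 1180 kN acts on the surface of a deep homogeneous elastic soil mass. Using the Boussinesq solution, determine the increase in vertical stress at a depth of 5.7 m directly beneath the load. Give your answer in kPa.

Δσ_z ≈ 17.3 kPa

Boussinesq vertical stress below a point load on an elastic half-space:
Δσ_z = 3P/(2πz²) · [1 + (r/z)²]^(−5/2)
r/z = 0/5.7 = 0; [1+(r/z)²]^(−5/2) = 1.
Δσ_z = 3×1180/(2π×5.7²) × 1 = 17.341 × 1 = 17.34 kPa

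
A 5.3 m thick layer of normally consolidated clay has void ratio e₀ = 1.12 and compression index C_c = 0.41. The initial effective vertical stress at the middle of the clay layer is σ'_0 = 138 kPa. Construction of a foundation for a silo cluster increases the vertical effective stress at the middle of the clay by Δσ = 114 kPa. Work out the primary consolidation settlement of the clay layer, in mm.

Final effective stress: σ'_f = σ'_0 + Δσ = 138 + 114 = 252 kPa.
Normally consolidated clay, so the full stress increment lies on the virgin compression line:
S_c = C_c·H/(1+e₀)·log₁₀(σ'_f/σ'_0) = 0.41×5.3/(1+1.12)×log₁₀(252/138)
    = 1.025 × 0.26152 = 0.2681 m

S_c ≈ 268 mm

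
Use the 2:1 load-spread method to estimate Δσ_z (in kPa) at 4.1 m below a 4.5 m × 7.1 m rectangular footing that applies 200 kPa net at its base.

Δσ_z ≈ 66.3 kPa

By the 2:1 method the load spreads at 1 horizontal : 2 vertical, so at depth z the loaded area has grown by z in each plan dimension:
Δσ = qBL/((B+z)(L+z)) = 200×4.5×7.1/((4.5+4.1)(7.1+4.1)) = 66.341 kPa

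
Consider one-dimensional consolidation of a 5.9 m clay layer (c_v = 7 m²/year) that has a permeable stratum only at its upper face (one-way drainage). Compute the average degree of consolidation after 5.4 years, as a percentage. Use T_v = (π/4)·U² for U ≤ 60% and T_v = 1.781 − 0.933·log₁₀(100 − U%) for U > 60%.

U ≈ 94.4 %

Drainage path length: H_d = H = 5.9 m (single drainage).
T_v = c_v·t/H_d² = 7×5.4/5.9² = 1.0859.
T_v = 1.0859 corresponds to the U > 60% branch:
U = 1 − 10^((1.781 − T_v)/0.933)/100 = 0.9444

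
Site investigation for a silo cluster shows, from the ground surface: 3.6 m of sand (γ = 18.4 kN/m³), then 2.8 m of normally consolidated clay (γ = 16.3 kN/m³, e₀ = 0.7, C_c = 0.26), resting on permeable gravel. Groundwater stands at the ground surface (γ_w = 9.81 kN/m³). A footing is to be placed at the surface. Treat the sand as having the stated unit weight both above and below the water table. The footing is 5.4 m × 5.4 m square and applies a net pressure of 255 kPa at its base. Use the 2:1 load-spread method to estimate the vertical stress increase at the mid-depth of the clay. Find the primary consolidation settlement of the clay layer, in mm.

S_c ≈ 186 mm

Mid-depth of clay below the ground surface: z = 3.6 + 2.8/2 = 5 m.
Total vertical stress at mid-clay: σ_v = 18.4×3.6 + 16.3×1.4 = 89.06 kPa.
Pore pressure: u = 9.81×(5 − 0) = 49.05 kPa.
Initial effective stress: σ'_0 = σ_v − u = 89.06 − 49.05 = 40.01 kPa.
Stress increase at mid-clay by the 2:1 spreading method:
Δσ = qBL/((B+z)(L+z)) = 255×5.4×5.4/((5.4+5)(5.4+5)) = 68.748 kPa
Final effective stress: σ'_f = σ'_0 + Δσ = 40.01 + 68.748 = 108.76 kPa.
Normally consolidated clay, so the full stress increment lies on the virgin compression line:
S_c = C_c·H/(1+e₀)·log₁₀(σ'_f/σ'_0) = 0.26×2.8/(1+0.7)×log₁₀(108.76/40.01)
    = 0.42824 × 0.4343 = 0.186 m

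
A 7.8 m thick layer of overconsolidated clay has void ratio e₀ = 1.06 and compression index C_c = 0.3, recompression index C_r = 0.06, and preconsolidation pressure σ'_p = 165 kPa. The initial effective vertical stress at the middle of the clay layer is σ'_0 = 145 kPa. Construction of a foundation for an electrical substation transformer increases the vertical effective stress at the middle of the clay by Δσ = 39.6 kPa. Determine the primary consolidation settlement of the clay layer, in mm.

Final effective stress: σ'_f = 145 + 39.6 = 184.6 kPa.
σ'_f = 184.6 > σ'_p = 165 kPa, so the stress path crosses the preconsolidation pressure — recompression up to σ'_p, then virgin compression beyond:
S_c = H/(1+e₀)·[C_r·log₁₀(σ'_p/σ'_0) + C_c·log₁₀(σ'_f/σ'_p)]
    = 7.8/2.06 × [0.06×log₁₀(165/145) + 0.3×log₁₀(184.6/165)]
    = 3.7864 × [0.003367 + 0.014624] = 0.06812 m

S_c ≈ 68.1 mm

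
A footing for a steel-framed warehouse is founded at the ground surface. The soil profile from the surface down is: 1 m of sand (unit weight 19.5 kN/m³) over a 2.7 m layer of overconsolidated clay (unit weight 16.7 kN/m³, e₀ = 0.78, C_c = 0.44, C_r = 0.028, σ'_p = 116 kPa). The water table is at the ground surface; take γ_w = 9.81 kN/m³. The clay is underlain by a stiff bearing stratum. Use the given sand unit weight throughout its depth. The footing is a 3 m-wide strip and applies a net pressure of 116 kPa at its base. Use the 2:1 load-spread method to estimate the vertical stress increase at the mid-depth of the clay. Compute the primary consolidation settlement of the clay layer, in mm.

S_c ≈ 27.4 mm

Mid-depth of clay below the ground surface: z = 1 + 2.7/2 = 2.35 m.
Total vertical stress at mid-clay: σ_v = 19.5×1 + 16.7×1.35 = 42.045 kPa.
Pore pressure: u = 9.81×(2.35 − 0) = 23.054 kPa.
Initial effective stress: σ'_0 = σ_v − u = 42.045 − 23.054 = 18.991 kPa.
Stress increase at mid-clay by the 2:1 spreading method:
Δσ = qB/(B+z) = 116×3/(3+2.35) = 65.047 kPa
Final effective stress: σ'_f = 18.991 + 65.047 = 84.038 kPa.
σ'_f = 84.038 ≤ σ'_p = 116 kPa, so the clay remains overconsolidated and only the recompression index applies:
S_c = C_r·H/(1+e₀)·log₁₀(σ'_f/σ'_0) = 0.028×2.7/1.78×log₁₀(84.038/18.991)
    = 0.042473 × 0.64593 = 0.02743 m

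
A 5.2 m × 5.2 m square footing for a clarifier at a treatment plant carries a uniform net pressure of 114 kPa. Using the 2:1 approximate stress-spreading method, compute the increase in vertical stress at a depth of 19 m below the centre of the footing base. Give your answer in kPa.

Δσ_z ≈ 5.26 kPa

By the 2:1 method the load spreads at 1 horizontal : 2 vertical, so at depth z the loaded area has grown by z in each plan dimension:
Δσ = qBL/((B+z)(L+z)) = 114×5.2×5.2/((5.2+19)(5.2+19)) = 5.2636 kPa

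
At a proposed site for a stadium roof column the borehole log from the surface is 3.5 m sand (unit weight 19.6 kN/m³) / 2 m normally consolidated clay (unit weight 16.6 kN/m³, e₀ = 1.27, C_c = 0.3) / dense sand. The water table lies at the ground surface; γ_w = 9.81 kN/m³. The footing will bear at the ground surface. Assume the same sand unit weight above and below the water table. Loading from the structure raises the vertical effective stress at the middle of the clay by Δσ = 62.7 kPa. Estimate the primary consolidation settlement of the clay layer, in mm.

S_c ≈ 106 mm

Mid-depth of clay below the ground surface: z = 3.5 + 2/2 = 4.5 m.
Total vertical stress at mid-clay: σ_v = 19.6×3.5 + 16.6×1 = 85.2 kPa.
Pore pressure: u = 9.81×(4.5 − 0) = 44.145 kPa.
Initial effective stress: σ'_0 = σ_v − u = 85.2 − 44.145 = 41.055 kPa.
Final effective stress: σ'_f = σ'_0 + Δσ = 41.055 + 62.7 = 103.75 kPa.
Normally consolidated clay, so the full stress increment lies on the virgin compression line:
S_c = C_c·H/(1+e₀)·log₁₀(σ'_f/σ'_0) = 0.3×2/(1+1.27)×log₁₀(103.75/41.055)
    = 0.26432 × 0.40262 = 0.1064 m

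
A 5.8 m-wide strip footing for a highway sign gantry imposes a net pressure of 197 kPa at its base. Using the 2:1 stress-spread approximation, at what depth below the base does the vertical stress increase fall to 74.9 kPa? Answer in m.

z ≈ 9.46 m

2:1 spreading — at depth z the loaded area has grown by z in each plan dimension:
qB/(B+z) = Δσ_z ⇒ z = qB/Δσ_z − B = 197×5.8/74.9 − 5.8 = 9.455 m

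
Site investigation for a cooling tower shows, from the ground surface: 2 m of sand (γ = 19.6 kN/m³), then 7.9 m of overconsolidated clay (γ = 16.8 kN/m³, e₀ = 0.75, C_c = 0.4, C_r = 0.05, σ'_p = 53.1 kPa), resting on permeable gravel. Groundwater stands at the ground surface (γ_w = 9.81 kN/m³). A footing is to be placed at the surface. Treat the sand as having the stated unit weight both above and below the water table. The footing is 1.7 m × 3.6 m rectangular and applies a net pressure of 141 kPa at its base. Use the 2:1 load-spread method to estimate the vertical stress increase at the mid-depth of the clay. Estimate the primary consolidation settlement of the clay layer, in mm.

Mid-depth of clay below the ground surface: z = 2 + 7.9/2 = 5.95 m.
Total vertical stress at mid-clay: σ_v = 19.6×2 + 16.8×3.95 = 105.56 kPa.
Pore pressure: u = 9.81×(5.95 − 0) = 58.37 kPa.
Initial effective stress: σ'_0 = σ_v − u = 105.56 − 58.37 = 47.19 kPa.
Stress increase at mid-clay by the 2:1 spreading method:
Δσ = qBL/((B+z)(L+z)) = 141×1.7×3.6/((1.7+5.95)(3.6+5.95)) = 11.812 kPa
Final effective stress: σ'_f = 47.19 + 11.812 = 59.002 kPa.
σ'_f = 59.002 > σ'_p = 53.1 kPa, so the stress path crosses the preconsolidation pressure — recompression up to σ'_p, then virgin compression beyond:
S_c = H/(1+e₀)·[C_r·log₁₀(σ'_p/σ'_0) + C_c·log₁₀(σ'_f/σ'_p)]
    = 7.9/1.75 × [0.05×log₁₀(53.1/47.19) + 0.4×log₁₀(59.002/53.1)]
    = 4.5143 × [0.0025622 + 0.018309] = 0.09422 m

S_c ≈ 94.2 mm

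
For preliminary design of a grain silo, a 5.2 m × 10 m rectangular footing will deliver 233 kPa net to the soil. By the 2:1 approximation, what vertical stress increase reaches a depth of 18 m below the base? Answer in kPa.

By the 2:1 method the load spreads at 1 horizontal : 2 vertical, so at depth z the loaded area has grown by z in each plan dimension:
Δσ = qBL/((B+z)(L+z)) = 233×5.2×10/((5.2+18)(10+18)) = 18.651 kPa

Δσ_z ≈ 18.7 kPa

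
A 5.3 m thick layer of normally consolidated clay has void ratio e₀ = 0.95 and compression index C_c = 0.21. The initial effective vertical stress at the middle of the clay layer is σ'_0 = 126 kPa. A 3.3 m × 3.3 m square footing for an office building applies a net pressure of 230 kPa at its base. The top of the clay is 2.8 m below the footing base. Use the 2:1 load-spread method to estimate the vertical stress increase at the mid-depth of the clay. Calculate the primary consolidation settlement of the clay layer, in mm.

Mid-depth of clay below the footing base: z = 2.8 + 5.3/2 = 5.45 m.
Stress increase at mid-clay by the 2:1 spreading method:
Δσ = qBL/((B+z)(L+z)) = 230×3.3×3.3/((3.3+5.45)(3.3+5.45)) = 32.714 kPa
Final effective stress: σ'_f = σ'_0 + Δσ = 126 + 32.714 = 158.71 kPa.
Normally consolidated clay, so the full stress increment lies on the virgin compression line:
S_c = C_c·H/(1+e₀)·log₁₀(σ'_f/σ'_0) = 0.21×5.3/(1+0.95)×log₁₀(158.71/126)
    = 0.57077 × 0.10023 = 0.05721 m

S_c ≈ 57.2 mm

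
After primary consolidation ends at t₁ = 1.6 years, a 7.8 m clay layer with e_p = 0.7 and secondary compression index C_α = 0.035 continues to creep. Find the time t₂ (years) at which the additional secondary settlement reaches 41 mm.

S_s = C_α·H/(1+e_p)·log₁₀(t₂/t₁) ⇒ log₁₀(t₂/t₁) = S_s·(1+e_p)/(C_α·H).
log₁₀(t₂/t₁) = 0.041 × (1+0.7) / (0.035×7.8) = 0.2553
t₂ = t₁ × 10^0.2553 = 1.6 × 1.8 = 2.88 years

t₂ ≈ 2.88 years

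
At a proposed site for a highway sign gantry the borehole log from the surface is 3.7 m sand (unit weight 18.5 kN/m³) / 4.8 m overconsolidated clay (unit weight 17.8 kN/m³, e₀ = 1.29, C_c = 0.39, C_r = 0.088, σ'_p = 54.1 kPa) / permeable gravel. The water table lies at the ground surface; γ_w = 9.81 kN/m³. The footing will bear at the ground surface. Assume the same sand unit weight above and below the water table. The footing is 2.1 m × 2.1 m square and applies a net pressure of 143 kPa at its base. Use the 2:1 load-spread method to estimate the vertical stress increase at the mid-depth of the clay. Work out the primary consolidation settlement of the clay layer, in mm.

Mid-depth of clay below the ground surface: z = 3.7 + 4.8/2 = 6.1 m.
Total vertical stress at mid-clay: σ_v = 18.5×3.7 + 17.8×2.4 = 111.17 kPa.
Pore pressure: u = 9.81×(6.1 − 0) = 59.841 kPa.
Initial effective stress: σ'_0 = σ_v − u = 111.17 − 59.841 = 51.329 kPa.
Stress increase at mid-clay by the 2:1 spreading method:
Δσ = qBL/((B+z)(L+z)) = 143×2.1×2.1/((2.1+6.1)(2.1+6.1)) = 9.3788 kPa
Final effective stress: σ'_f = 51.329 + 9.3788 = 60.708 kPa.
σ'_f = 60.708 > σ'_p = 54.1 kPa, so the stress path crosses the preconsolidation pressure — recompression up to σ'_p, then virgin compression beyond:
S_c = H/(1+e₀)·[C_r·log₁₀(σ'_p/σ'_0) + C_c·log₁₀(σ'_f/σ'_p)]
    = 4.8/2.29 × [0.088×log₁₀(54.1/51.329) + 0.39×log₁₀(60.708/54.1)]
    = 2.0961 × [0.0020094 + 0.019519] = 0.04513 m

S_c ≈ 45.1 mm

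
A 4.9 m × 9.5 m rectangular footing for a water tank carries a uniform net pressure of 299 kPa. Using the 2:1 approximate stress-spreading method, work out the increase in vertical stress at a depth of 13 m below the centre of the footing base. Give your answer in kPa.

By the 2:1 method the load spreads at 1 horizontal : 2 vertical, so at depth z the loaded area has grown by z in each plan dimension:
Δσ = qBL/((B+z)(L+z)) = 299×4.9×9.5/((4.9+13)(9.5+13)) = 34.559 kPa

Δσ_z ≈ 34.6 kPa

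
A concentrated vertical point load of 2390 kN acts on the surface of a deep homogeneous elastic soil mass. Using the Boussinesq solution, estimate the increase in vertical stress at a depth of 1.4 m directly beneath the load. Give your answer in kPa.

Boussinesq vertical stress below a point load on an elastic half-space:
Δσ_z = 3P/(2πz²) · [1 + (r/z)²]^(−5/2)
r/z = 0/1.4 = 0; [1+(r/z)²]^(−5/2) = 1.
Δσ_z = 3×2390/(2π×1.4²) × 1 = 582.21 × 1 = 582.2 kPa

Δσ_z ≈ 582 kPa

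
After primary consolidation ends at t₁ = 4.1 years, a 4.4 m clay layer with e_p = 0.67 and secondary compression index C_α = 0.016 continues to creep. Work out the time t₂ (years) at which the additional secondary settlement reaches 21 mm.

t₂ ≈ 12.9 years

S_s = C_α·H/(1+e_p)·log₁₀(t₂/t₁) ⇒ log₁₀(t₂/t₁) = S_s·(1+e_p)/(C_α·H).
log₁₀(t₂/t₁) = 0.021 × (1+0.67) / (0.016×4.4) = 0.4982
t₂ = t₁ × 10^0.4982 = 4.1 × 3.149 = 12.91 years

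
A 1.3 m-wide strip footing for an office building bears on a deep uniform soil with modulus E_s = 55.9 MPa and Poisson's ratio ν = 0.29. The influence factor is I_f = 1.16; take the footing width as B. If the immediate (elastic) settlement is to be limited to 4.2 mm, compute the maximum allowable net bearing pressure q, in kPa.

q ≈ 170 kPa

E_s = 55.9 MPa = 55900 kPa.
S_e = q·B·(1−ν²)/E_s · I_f  ⇒  q = S_e·E_s / (B·(1−ν²)·I_f).
q = 0.0042 × 55900 / (1.3 × 0.9159 × 1.16) = 170 kPa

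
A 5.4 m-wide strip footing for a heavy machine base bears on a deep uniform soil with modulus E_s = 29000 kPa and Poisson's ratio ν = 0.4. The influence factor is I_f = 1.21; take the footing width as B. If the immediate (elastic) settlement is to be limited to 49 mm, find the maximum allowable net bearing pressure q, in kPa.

S_e = q·B·(1−ν²)/E_s · I_f  ⇒  q = S_e·E_s / (B·(1−ν²)·I_f).
q = 0.049 × 29000 / (5.4 × 0.84 × 1.21) = 258.9 kPa

q ≈ 259 kPa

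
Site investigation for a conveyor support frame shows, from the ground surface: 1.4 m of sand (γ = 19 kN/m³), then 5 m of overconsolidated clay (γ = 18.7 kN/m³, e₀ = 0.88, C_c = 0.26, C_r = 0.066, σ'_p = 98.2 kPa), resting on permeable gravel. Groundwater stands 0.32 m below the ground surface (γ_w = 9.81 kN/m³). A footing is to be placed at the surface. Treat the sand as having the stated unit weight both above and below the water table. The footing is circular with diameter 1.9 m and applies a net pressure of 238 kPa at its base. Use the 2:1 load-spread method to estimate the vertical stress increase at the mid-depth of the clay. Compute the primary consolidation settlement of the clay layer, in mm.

Mid-depth of clay below the ground surface: z = 1.4 + 5/2 = 3.9 m.
Total vertical stress at mid-clay: σ_v = 19×1.4 + 18.7×2.5 = 73.35 kPa.
Pore pressure: u = 9.81×(3.9 − 0.32) = 35.12 kPa.
Initial effective stress: σ'_0 = σ_v − u = 73.35 − 35.12 = 38.23 kPa.
Stress increase at mid-clay by the 2:1 spreading method:
Δσ ≈ qD²/(D+z)² = 238×1.9²/(1.9+3.9)² = 25.54 kPa
Final effective stress: σ'_f = 38.23 + 25.54 = 63.77 kPa.
σ'_f = 63.77 ≤ σ'_p = 98.2 kPa, so the clay remains overconsolidated and only the recompression index applies:
S_c = C_r·H/(1+e₀)·log₁₀(σ'_f/σ'_0) = 0.066×5/1.88×log₁₀(63.77/38.23)
    = 0.17553 × 0.22221 = 0.03901 m

S_c ≈ 39 mm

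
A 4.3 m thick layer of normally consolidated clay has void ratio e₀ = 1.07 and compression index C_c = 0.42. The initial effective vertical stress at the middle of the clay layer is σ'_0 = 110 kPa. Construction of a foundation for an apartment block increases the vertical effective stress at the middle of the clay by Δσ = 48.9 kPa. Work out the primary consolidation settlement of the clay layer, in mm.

Final effective stress: σ'_f = σ'_0 + Δσ = 110 + 48.9 = 158.9 kPa.
Normally consolidated clay, so the full stress increment lies on the virgin compression line:
S_c = C_c·H/(1+e₀)·log₁₀(σ'_f/σ'_0) = 0.42×4.3/(1+1.07)×log₁₀(158.9/110)
    = 0.87246 × 0.15973 = 0.1394 m

S_c ≈ 139 mm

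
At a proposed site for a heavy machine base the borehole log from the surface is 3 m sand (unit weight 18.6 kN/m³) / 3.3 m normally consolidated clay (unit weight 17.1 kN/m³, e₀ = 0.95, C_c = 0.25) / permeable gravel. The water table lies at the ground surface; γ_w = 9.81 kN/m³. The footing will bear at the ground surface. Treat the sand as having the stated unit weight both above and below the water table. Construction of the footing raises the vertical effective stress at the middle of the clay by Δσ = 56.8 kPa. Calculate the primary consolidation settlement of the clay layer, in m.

S_c ≈ 0.167 m

Mid-depth of clay below the ground surface: z = 3 + 3.3/2 = 4.65 m.
Total vertical stress at mid-clay: σ_v = 18.6×3 + 17.1×1.65 = 84.015 kPa.
Pore pressure: u = 9.81×(4.65 − 0) = 45.617 kPa.
Initial effective stress: σ'_0 = σ_v − u = 84.015 − 45.617 = 38.398 kPa.
Final effective stress: σ'_f = σ'_0 + Δσ = 38.398 + 56.8 = 95.198 kPa.
Normally consolidated clay, so the full stress increment lies on the virgin compression line:
S_c = C_c·H/(1+e₀)·log₁₀(σ'_f/σ'_0) = 0.25×3.3/(1+0.95)×log₁₀(95.198/38.398)
    = 0.42308 × 0.39432 = 0.1668 m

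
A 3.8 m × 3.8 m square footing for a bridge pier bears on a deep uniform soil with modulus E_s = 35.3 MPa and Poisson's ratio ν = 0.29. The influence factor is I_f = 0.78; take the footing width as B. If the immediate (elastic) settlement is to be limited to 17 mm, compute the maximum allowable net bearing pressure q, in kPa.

E_s = 35.3 MPa = 35300 kPa.
S_e = q·B·(1−ν²)/E_s · I_f  ⇒  q = S_e·E_s / (B·(1−ν²)·I_f).
q = 0.017 × 35300 / (3.8 × 0.9159 × 0.78) = 221.1 kPa

q ≈ 221 kPa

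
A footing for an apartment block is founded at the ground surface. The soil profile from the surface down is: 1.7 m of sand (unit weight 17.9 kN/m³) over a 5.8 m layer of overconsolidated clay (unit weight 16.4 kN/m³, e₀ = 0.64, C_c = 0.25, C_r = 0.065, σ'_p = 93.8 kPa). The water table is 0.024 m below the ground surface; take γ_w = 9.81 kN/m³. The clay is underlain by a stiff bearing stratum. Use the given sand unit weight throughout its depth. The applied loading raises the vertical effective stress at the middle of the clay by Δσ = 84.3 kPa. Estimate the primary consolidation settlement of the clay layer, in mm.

Mid-depth of clay below the ground surface: z = 1.7 + 5.8/2 = 4.6 m.
Total vertical stress at mid-clay: σ_v = 17.9×1.7 + 16.4×2.9 = 77.99 kPa.
Pore pressure: u = 9.81×(4.6 − 0.024) = 44.891 kPa.
Initial effective stress: σ'_0 = σ_v − u = 77.99 − 44.891 = 33.099 kPa.
Final effective stress: σ'_f = 33.099 + 84.3 = 117.4 kPa.
σ'_f = 117.4 > σ'_p = 93.8 kPa, so the stress path crosses the preconsolidation pressure — recompression up to σ'_p, then virgin compression beyond:
S_c = H/(1+e₀)·[C_r·log₁₀(σ'_p/σ'_0) + C_c·log₁₀(σ'_f/σ'_p)]
    = 5.8/1.64 × [0.065×log₁₀(93.8/33.099) + 0.25×log₁₀(117.4/93.8)]
    = 3.5366 × [0.029405 + 0.024366] = 0.1902 m

S_c ≈ 190 mm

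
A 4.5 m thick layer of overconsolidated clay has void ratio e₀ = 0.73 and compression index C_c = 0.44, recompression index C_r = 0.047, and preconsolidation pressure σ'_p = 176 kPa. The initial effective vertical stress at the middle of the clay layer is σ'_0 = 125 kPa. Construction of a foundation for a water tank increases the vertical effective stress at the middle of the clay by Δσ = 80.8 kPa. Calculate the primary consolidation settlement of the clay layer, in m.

Final effective stress: σ'_f = 125 + 80.8 = 205.8 kPa.
σ'_f = 205.8 > σ'_p = 176 kPa, so the stress path crosses the preconsolidation pressure — recompression up to σ'_p, then virgin compression beyond:
S_c = H/(1+e₀)·[C_r·log₁₀(σ'_p/σ'_0) + C_c·log₁₀(σ'_f/σ'_p)]
    = 4.5/1.73 × [0.047×log₁₀(176/125) + 0.44×log₁₀(205.8/176)]
    = 2.6012 × [0.0069843 + 0.02989] = 0.09592 m

S_c ≈ 0.0959 m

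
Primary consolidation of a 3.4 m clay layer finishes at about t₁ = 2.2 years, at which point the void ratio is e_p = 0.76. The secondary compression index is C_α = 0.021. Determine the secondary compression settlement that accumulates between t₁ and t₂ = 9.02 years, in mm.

S_s ≈ 24.9 mm

Secondary compression: S_s = C_α·H/(1+e_p)·log₁₀(t₂/t₁)
S_s = 0.021×3.4/(1+0.76)×log₁₀(9.02/2.2)
    = 0.04057 × 0.6128 = 0.02486 m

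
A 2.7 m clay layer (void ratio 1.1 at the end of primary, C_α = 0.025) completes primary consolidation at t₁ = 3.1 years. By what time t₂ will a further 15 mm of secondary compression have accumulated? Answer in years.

S_s = C_α·H/(1+e_p)·log₁₀(t₂/t₁) ⇒ log₁₀(t₂/t₁) = S_s·(1+e_p)/(C_α·H).
log₁₀(t₂/t₁) = 0.015 × (1+1.1) / (0.025×2.7) = 0.4667
t₂ = t₁ × 10^0.4667 = 3.1 × 2.929 = 9.079 years

t₂ ≈ 9.08 years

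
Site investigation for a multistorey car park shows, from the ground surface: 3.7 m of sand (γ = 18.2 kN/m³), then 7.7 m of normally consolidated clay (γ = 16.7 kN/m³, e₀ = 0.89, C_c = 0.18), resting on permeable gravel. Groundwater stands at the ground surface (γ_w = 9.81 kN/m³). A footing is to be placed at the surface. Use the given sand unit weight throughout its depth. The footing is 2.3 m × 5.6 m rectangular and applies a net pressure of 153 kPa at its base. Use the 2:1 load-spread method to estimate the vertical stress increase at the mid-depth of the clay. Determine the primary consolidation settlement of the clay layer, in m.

Mid-depth of clay below the ground surface: z = 3.7 + 7.7/2 = 7.55 m.
Total vertical stress at mid-clay: σ_v = 18.2×3.7 + 16.7×3.85 = 131.63 kPa.
Pore pressure: u = 9.81×(7.55 − 0) = 74.066 kPa.
Initial effective stress: σ'_0 = σ_v − u = 131.63 − 74.066 = 57.564 kPa.
Stress increase at mid-clay by the 2:1 spreading method:
Δσ = qBL/((B+z)(L+z)) = 153×2.3×5.6/((2.3+7.55)(5.6+7.55)) = 15.214 kPa
Final effective stress: σ'_f = σ'_0 + Δσ = 57.564 + 15.214 = 72.778 kPa.
Normally consolidated clay, so the full stress increment lies on the virgin compression line:
S_c = C_c·H/(1+e₀)·log₁₀(σ'_f/σ'_0) = 0.18×7.7/(1+0.89)×log₁₀(72.778/57.564)
    = 0.73333 × 0.10185 = 0.07469 m

S_c ≈ 0.0747 m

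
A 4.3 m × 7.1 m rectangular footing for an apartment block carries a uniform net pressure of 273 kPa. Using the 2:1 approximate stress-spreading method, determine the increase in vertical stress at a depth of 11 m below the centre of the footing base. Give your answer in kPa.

Δσ_z ≈ 30.1 kPa

By the 2:1 method the load spreads at 1 horizontal : 2 vertical, so at depth z the loaded area has grown by z in each plan dimension:
Δσ = qBL/((B+z)(L+z)) = 273×4.3×7.1/((4.3+11)(7.1+11)) = 30.097 kPa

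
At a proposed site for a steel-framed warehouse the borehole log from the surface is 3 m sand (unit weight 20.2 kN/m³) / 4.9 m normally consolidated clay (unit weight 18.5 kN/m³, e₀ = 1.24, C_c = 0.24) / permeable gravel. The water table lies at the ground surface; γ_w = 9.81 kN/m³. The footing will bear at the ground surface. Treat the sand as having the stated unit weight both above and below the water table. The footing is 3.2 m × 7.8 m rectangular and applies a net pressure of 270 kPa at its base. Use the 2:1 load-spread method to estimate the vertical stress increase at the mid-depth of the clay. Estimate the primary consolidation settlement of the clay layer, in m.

Mid-depth of clay below the ground surface: z = 3 + 4.9/2 = 5.45 m.
Total vertical stress at mid-clay: σ_v = 20.2×3 + 18.5×2.45 = 105.92 kPa.
Pore pressure: u = 9.81×(5.45 − 0) = 53.465 kPa.
Initial effective stress: σ'_0 = σ_v − u = 105.92 − 53.465 = 52.455 kPa.
Stress increase at mid-clay by the 2:1 spreading method:
Δσ = qBL/((B+z)(L+z)) = 270×3.2×7.8/((3.2+5.45)(7.8+5.45)) = 58.8 kPa
Final effective stress: σ'_f = σ'_0 + Δσ = 52.455 + 58.8 = 111.25 kPa.
Normally consolidated clay, so the full stress increment lies on the virgin compression line:
S_c = C_c·H/(1+e₀)·log₁₀(σ'_f/σ'_0) = 0.24×4.9/(1+1.24)×log₁₀(111.25/52.455)
    = 0.525 × 0.32651 = 0.1714 m

S_c ≈ 0.171 m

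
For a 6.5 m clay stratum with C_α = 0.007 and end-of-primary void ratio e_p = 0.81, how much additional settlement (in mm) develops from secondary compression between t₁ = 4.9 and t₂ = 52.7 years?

Secondary compression: S_s = C_α·H/(1+e_p)·log₁₀(t₂/t₁)
S_s = 0.007×6.5/(1+0.81)×log₁₀(52.7/4.9)
    = 0.02514 × 1.032 = 0.02593 m

S_s ≈ 25.9 mm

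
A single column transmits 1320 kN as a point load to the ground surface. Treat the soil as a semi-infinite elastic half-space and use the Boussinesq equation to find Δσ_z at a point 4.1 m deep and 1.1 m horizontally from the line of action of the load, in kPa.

Boussinesq vertical stress below a point load on an elastic half-space:
Δσ_z = 3P/(2πz²) · [1 + (r/z)²]^(−5/2)
r/z = 1.1/4.1 = 0.26829; [1+(r/z)²]^(−5/2) = 0.84049.
Δσ_z = 3×1320/(2π×4.1²) × 0.84049 = 37.493 × 0.84049 = 31.51 kPa

Δσ_z ≈ 31.5 kPa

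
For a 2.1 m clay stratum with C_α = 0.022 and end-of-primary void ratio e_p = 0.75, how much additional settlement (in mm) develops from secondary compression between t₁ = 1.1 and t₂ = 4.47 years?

S_s ≈ 16.1 mm

Secondary compression: S_s = C_α·H/(1+e_p)·log₁₀(t₂/t₁)
S_s = 0.022×2.1/(1+0.75)×log₁₀(4.47/1.1)
    = 0.0264 × 0.6089 = 0.01608 m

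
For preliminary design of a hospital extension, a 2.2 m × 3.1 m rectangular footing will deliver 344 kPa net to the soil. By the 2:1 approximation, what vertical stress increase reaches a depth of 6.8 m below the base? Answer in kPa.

Δσ_z ≈ 26.3 kPa

By the 2:1 method the load spreads at 1 horizontal : 2 vertical, so at depth z the loaded area has grown by z in each plan dimension:
Δσ = qBL/((B+z)(L+z)) = 344×2.2×3.1/((2.2+6.8)(3.1+6.8)) = 26.331 kPa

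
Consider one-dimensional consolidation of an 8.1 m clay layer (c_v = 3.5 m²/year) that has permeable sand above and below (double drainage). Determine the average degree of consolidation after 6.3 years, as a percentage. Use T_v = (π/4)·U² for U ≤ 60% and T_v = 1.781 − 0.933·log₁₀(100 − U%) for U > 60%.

U ≈ 97.1 %

Drainage path length: H_d = H/2 = 4.05 m (double drainage).
T_v = c_v·t/H_d² = 3.5×6.3/4.05² = 1.3443.
T_v = 1.3443 corresponds to the U > 60% branch:
U = 1 − 10^((1.781 − T_v)/0.933)/100 = 0.9706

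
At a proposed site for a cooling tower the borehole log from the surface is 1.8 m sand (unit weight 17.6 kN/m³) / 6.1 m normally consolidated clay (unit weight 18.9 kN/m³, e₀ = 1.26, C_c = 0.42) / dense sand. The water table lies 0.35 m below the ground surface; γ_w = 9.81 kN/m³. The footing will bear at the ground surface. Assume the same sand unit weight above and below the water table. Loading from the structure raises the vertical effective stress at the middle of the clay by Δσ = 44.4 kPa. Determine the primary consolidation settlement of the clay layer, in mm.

Mid-depth of clay below the ground surface: z = 1.8 + 6.1/2 = 4.85 m.
Total vertical stress at mid-clay: σ_v = 17.6×1.8 + 18.9×3.05 = 89.325 kPa.
Pore pressure: u = 9.81×(4.85 − 0.35) = 44.145 kPa.
Initial effective stress: σ'_0 = σ_v − u = 89.325 − 44.145 = 45.18 kPa.
Final effective stress: σ'_f = σ'_0 + Δσ = 45.18 + 44.4 = 89.58 kPa.
Normally consolidated clay, so the full stress increment lies on the virgin compression line:
S_c = C_c·H/(1+e₀)·log₁₀(σ'_f/σ'_0) = 0.42×6.1/(1+1.26)×log₁₀(89.58/45.18)
    = 1.1336 × 0.29726 = 0.337 m

S_c ≈ 337 mm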